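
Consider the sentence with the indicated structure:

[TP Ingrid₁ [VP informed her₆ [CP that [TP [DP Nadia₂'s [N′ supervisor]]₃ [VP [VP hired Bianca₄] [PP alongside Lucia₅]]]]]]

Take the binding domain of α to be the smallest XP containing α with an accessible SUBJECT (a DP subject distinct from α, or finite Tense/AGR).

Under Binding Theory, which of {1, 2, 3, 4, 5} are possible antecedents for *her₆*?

*her* is a pronoun, so Principle B applies: it must be free in its binding domain.
Binding domain of *her₆*: the matrix TP, whose subject is Ingrid₁.
*Ingrid₁* c-commands the pronoun within its binding domain → coindexation would violate Principle B.
*Nadia₂*: the pronoun c-commands this R-expression → coindexation would violate Principle C on *Nadia₂*.
*[Nadia₂'s supervisor]₃*: the pronoun c-commands this R-expression → coindexation would violate Principle C on *[Nadia₂'s supervisor]₃*.
*Bianca₄*: the pronoun c-commands this R-expression → coindexation would violate Principle C on *Bianca₄*.
*Lucia₅*: the pronoun c-commands this R-expression → coindexation would violate Principle C on *Lucia₅*.

none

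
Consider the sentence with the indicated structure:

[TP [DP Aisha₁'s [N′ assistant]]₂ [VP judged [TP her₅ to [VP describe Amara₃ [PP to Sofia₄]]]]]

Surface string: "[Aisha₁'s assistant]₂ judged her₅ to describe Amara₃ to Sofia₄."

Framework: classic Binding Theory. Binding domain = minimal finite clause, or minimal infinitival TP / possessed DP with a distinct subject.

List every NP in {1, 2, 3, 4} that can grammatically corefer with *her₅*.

{1}

*her* is a pronoun, so Principle B applies: it must be free in its binding domain.
Binding domain of *her₅*: the matrix TP, whose subject is [Aisha₁'s assistant]₂.
*Aisha₁* and the pronoun do not c-command one another → neither Principle B nor Principle C is at stake; coindexation permitted.
*[Aisha₁'s assistant]₂* c-commands the pronoun within its binding domain → coindexation would violate Principle B.
*Amara₃*: the pronoun c-commands this R-expression → coindexation would violate Principle C on *Amara₃*.
*Sofia₄*: the pronoun c-commands this R-expression → coindexation would violate Principle C on *Sofia₄*.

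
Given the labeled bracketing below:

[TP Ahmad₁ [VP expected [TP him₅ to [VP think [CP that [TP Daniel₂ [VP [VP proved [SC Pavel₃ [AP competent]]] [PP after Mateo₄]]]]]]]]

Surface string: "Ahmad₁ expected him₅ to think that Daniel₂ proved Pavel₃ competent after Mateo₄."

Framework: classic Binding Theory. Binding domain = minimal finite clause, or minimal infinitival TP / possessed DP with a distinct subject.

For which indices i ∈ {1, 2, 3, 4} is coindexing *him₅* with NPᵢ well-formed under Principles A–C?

*him* is a pronoun, so Principle B applies: it must be free in its binding domain.
Binding domain of *him₅*: the matrix TP, whose subject is Ahmad₁.
*Ahmad₁* c-commands the pronoun within its binding domain → coindexation would violate Principle B.
*Daniel₂*: the pronoun c-commands this R-expression → coindexation would violate Principle C on *Daniel₂*.
*Pavel₃*: the pronoun c-commands this R-expression → coindexation would violate Principle C on *Pavel₃*.
*Mateo₄*: the pronoun c-commands this R-expression → coindexation would violate Principle C on *Mateo₄*.

none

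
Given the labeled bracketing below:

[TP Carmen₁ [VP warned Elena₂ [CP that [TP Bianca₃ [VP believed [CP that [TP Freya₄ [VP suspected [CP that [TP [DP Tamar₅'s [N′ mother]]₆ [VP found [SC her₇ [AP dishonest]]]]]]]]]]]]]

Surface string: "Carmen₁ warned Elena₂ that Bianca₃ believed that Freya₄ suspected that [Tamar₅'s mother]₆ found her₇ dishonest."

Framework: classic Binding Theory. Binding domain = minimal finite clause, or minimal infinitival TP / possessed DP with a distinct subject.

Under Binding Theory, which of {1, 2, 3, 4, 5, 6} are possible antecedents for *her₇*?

*her* is a pronoun, so Principle B applies: it must be free in its binding domain.
Binding domain of *her₇*: the embedded TP, whose subject is [Tamar₅'s mother]₆.
*Carmen₁* c-commands the pronoun but from outside its binding domain, and is not c-commanded by it → coindexation permitted.
*Elena₂* c-commands the pronoun but from outside its binding domain, and is not c-commanded by it → coindexation permitted.
*Bianca₃* c-commands the pronoun but from outside its binding domain, and is not c-commanded by it → coindexation permitted.
*Freya₄* c-commands the pronoun but from outside its binding domain, and is not c-commanded by it → coindexation permitted.
*Tamar₅* and the pronoun do not c-command one another → neither Principle B nor Principle C is at stake; coindexation permitted.
*[Tamar₅'s mother]₆* c-commands the pronoun within its binding domain → coindexation would violate Principle B.

{1, 2, 3, 4, 5}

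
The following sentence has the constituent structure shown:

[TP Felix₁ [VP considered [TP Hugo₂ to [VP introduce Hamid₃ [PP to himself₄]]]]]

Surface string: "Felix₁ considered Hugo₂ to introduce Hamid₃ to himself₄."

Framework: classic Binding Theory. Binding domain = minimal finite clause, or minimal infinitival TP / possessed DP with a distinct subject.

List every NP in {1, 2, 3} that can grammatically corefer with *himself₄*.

{2, 3}

*himself* is an anaphor, so Principle A applies: it must be bound in its binding domain.
Binding domain of *himself₄*: the embedded TP, whose subject is Hugo₂.
*Felix₁* c-commands the anaphor but is outside its binding domain → cannot satisfy Principle A.
*Hugo₂* c-commands the anaphor within its binding domain → licit binder.
*Hamid₃* c-commands the anaphor within its binding domain → licit binder.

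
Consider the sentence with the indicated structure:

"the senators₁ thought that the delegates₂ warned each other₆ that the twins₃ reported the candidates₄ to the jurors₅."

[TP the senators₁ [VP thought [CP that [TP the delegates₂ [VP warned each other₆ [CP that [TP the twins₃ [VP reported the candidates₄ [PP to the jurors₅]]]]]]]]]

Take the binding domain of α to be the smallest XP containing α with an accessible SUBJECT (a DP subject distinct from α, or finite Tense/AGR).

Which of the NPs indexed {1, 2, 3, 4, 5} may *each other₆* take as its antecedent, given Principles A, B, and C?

{2}

*each other* is an anaphor, so Principle A applies: it must be bound in its binding domain.
Binding domain of *each other₆*: the embedded TP, whose subject is the delegates₂.
*the senators₁* c-commands the anaphor but is outside its binding domain → cannot satisfy Principle A.
*the delegates₂* c-commands the anaphor within its binding domain → licit binder.
*the twins₃* does not c-command the anaphor → cannot bind it.
*the candidates₄* does not c-command the anaphor → cannot bind it.
*the jurors₅* does not c-command the anaphor → cannot bind it.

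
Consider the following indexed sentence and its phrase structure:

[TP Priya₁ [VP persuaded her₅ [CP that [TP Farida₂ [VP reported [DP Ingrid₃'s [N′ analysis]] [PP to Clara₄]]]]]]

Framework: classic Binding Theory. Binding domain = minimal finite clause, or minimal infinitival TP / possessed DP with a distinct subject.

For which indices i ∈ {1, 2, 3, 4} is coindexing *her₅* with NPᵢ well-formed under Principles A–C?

none

*her* is a pronoun, so Principle B applies: it must be free in its binding domain.
Binding domain of *her₅*: the matrix TP, whose subject is Priya₁.
*Priya₁* c-commands the pronoun within its binding domain → coindexation would violate Principle B.
*Farida₂*: the pronoun c-commands this R-expression → coindexation would violate Principle C on *Farida₂*.
*Ingrid₃*: the pronoun c-commands this R-expression → coindexation would violate Principle C on *Ingrid₃*.
*Clara₄*: the pronoun c-commands this R-expression → coindexation would violate Principle C on *Clara₄*.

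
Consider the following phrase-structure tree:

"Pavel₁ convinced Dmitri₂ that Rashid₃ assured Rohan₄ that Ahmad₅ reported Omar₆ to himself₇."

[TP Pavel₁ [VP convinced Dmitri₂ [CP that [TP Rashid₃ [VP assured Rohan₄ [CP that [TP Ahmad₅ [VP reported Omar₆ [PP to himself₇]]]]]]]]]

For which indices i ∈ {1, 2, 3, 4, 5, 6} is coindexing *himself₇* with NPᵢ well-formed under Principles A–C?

{5, 6}

*himself* is an anaphor, so Principle A applies: it must be bound in its binding domain.
Binding domain of *himself₇*: the embedded TP, whose subject is Ahmad₅.
*Pavel₁* c-commands the anaphor but is outside its binding domain → cannot satisfy Principle A.
*Dmitri₂* c-commands the anaphor but is outside its binding domain → cannot satisfy Principle A.
*Rashid₃* c-commands the anaphor but is outside its binding domain → cannot satisfy Principle A.
*Rohan₄* c-commands the anaphor but is outside its binding domain → cannot satisfy Principle A.
*Ahmad₅* c-commands the anaphor within its binding domain → licit binder.
*Omar₆* c-commands the anaphor within its binding domain → licit binder.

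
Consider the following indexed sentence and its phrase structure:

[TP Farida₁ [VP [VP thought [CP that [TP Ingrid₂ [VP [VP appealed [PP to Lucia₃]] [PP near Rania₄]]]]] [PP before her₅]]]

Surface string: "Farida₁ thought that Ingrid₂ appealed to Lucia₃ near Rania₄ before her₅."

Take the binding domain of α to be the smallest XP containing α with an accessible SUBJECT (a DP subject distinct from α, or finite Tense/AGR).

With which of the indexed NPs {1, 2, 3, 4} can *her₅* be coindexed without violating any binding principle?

*her* is a pronoun, so Principle B applies: it must be free in its binding domain.
Binding domain of *her₅*: the matrix TP, whose subject is Farida₁.
*Farida₁* c-commands the pronoun within its binding domain → coindexation would violate Principle B.
*Ingrid₂* and the pronoun do not c-command one another → neither Principle B nor Principle C is at stake; coindexation permitted.
*Lucia₃* and the pronoun do not c-command one another → neither Principle B nor Principle C is at stake; coindexation permitted.
*Rania₄* and the pronoun do not c-command one another → neither Principle B nor Principle C is at stake; coindexation permitted.

{2, 3, 4}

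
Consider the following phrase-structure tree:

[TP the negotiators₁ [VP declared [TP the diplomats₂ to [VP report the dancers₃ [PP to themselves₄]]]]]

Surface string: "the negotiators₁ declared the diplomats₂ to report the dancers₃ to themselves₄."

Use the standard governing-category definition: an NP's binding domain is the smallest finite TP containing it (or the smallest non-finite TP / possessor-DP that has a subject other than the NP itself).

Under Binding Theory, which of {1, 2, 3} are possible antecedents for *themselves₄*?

{2, 3}

*themselves* is an anaphor, so Principle A applies: it must be bound in its binding domain.
Binding domain of *themselves₄*: the embedded TP, whose subject is the diplomats₂.
*the negotiators₁* c-commands the anaphor but is outside its binding domain → cannot satisfy Principle A.
*the diplomats₂* c-commands the anaphor within its binding domain → licit binder.
*the dancers₃* c-commands the anaphor within its binding domain → licit binder.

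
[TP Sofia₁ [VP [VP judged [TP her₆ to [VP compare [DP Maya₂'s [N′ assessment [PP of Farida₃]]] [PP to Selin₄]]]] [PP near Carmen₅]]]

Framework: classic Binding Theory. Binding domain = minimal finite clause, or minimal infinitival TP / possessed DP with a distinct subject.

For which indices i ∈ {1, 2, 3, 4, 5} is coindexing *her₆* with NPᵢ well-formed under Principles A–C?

*her* is a pronoun, so Principle B applies: it must be free in its binding domain.
Binding domain of *her₆*: the matrix TP, whose subject is Sofia₁.
*Sofia₁* c-commands the pronoun within its binding domain → coindexation would violate Principle B.
*Maya₂*: the pronoun c-commands this R-expression → coindexation would violate Principle C on *Maya₂*.
*Farida₃*: the pronoun c-commands this R-expression → coindexation would violate Principle C on *Farida₃*.
*Selin₄*: the pronoun c-commands this R-expression → coindexation would violate Principle C on *Selin₄*.
*Carmen₅* and the pronoun do not c-command one another → neither Principle B nor Principle C is at stake; coindexation permitted.

{5}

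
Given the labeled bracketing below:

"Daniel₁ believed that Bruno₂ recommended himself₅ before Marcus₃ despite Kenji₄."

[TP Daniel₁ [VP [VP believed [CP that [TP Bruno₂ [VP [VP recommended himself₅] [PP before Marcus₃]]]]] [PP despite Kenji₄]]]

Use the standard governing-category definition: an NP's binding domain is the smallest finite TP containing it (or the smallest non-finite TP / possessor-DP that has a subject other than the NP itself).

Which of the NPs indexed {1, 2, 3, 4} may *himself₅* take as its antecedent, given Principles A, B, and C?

*himself* is an anaphor, so Principle A applies: it must be bound in its binding domain.
Binding domain of *himself₅*: the embedded TP, whose subject is Bruno₂.
*Daniel₁* c-commands the anaphor but is outside its binding domain → cannot satisfy Principle A.
*Bruno₂* c-commands the anaphor within its binding domain → licit binder.
*Marcus₃* does not c-command the anaphor → cannot bind it.
*Kenji₄* does not c-command the anaphor → cannot bind it.

{2}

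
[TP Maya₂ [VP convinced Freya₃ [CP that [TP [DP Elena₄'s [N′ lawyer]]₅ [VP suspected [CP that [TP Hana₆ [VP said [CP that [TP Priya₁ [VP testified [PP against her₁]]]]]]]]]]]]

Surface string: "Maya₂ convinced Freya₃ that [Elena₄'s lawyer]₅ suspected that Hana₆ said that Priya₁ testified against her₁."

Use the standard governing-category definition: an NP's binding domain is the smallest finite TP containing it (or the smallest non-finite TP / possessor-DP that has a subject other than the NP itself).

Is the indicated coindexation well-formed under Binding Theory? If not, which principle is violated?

The two coindexed NPs are *Priya₁* and *her₁*.
*her₁* is a pronoun. Its binding domain is the embedded TP, whose subject is Priya₁.
*Priya₁* c-commands it within that domain and carries the same index.
The pronoun is locally bound → Principle B violation.

Principle B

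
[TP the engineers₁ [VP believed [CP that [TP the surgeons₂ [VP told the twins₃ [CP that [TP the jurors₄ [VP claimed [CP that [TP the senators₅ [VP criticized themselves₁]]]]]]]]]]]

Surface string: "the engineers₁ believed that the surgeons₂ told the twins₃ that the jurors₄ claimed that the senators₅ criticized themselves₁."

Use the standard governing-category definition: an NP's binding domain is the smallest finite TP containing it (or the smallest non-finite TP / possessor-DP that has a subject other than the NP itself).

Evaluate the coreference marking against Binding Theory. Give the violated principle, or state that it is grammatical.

Principle A

The two coindexed NPs are *the engineers₁* and *themselves₁*.
*themselves₁* is an anaphor. Principle A requires it to be bound within its binding domain — the embedded TP, whose subject is the senators₅.
Within that domain it is c-commanded by *the senators₅*, which does not share its index.
*the engineers₁* does c-command the anaphor, but from outside its binding domain.
The anaphor is unbound in its domain → Principle A violation.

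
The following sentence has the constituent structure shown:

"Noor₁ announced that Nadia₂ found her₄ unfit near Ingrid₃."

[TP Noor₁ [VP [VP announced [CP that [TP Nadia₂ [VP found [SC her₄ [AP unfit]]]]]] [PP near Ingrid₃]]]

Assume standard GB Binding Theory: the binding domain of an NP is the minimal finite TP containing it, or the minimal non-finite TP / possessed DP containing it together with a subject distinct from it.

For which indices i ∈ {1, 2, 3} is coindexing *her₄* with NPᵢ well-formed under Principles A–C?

{1, 3}

*her* is a pronoun, so Principle B applies: it must be free in its binding domain.
Binding domain of *her₄*: the embedded TP, whose subject is Nadia₂.
*Noor₁* c-commands the pronoun but from outside its binding domain, and is not c-commanded by it → coindexation permitted.
*Nadia₂* c-commands the pronoun within its binding domain → coindexation would violate Principle B.
*Ingrid₃* and the pronoun do not c-command one another → neither Principle B nor Principle C is at stake; coindexation permitted.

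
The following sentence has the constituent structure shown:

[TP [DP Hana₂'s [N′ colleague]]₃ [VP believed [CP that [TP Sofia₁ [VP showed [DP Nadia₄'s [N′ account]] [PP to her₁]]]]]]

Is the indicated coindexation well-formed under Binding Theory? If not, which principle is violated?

Principle B

The two coindexed NPs are *Sofia₁* and *her₁*.
*her₁* is a pronoun. Its binding domain is the embedded TP, whose subject is Sofia₁.
*Sofia₁* c-commands it within that domain and carries the same index.
The pronoun is locally bound → Principle B violation.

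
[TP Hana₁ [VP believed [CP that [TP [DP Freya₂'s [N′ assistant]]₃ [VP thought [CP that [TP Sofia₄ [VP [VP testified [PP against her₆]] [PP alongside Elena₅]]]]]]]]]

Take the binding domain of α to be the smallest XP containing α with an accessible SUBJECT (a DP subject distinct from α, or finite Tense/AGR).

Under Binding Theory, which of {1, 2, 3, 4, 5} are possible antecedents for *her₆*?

*her* is a pronoun, so Principle B applies: it must be free in its binding domain.
Binding domain of *her₆*: the embedded TP, whose subject is Sofia₄.
*Hana₁* c-commands the pronoun but from outside its binding domain, and is not c-commanded by it → coindexation permitted.
*Freya₂* and the pronoun do not c-command one another → neither Principle B nor Principle C is at stake; coindexation permitted.
*[Freya₂'s assistant]₃* c-commands the pronoun but from outside its binding domain, and is not c-commanded by it → coindexation permitted.
*Sofia₄* c-commands the pronoun within its binding domain → coindexation would violate Principle B.
*Elena₅* and the pronoun do not c-command one another → neither Principle B nor Principle C is at stake; coindexation permitted.

{1, 2, 3, 5}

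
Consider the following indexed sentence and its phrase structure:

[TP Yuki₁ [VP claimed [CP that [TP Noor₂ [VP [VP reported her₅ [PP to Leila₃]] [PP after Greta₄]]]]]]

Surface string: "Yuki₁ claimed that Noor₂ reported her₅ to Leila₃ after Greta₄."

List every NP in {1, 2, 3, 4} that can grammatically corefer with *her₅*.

{1, 4}

*her* is a pronoun, so Principle B applies: it must be free in its binding domain.
Binding domain of *her₅*: the embedded TP, whose subject is Noor₂.
*Yuki₁* c-commands the pronoun but from outside its binding domain, and is not c-commanded by it → coindexation permitted.
*Noor₂* c-commands the pronoun within its binding domain → coindexation would violate Principle B.
*Leila₃*: the pronoun c-commands this R-expression → coindexation would violate Principle C on *Leila₃*.
*Greta₄* and the pronoun do not c-command one another → neither Principle B nor Principle C is at stake; coindexation permitted.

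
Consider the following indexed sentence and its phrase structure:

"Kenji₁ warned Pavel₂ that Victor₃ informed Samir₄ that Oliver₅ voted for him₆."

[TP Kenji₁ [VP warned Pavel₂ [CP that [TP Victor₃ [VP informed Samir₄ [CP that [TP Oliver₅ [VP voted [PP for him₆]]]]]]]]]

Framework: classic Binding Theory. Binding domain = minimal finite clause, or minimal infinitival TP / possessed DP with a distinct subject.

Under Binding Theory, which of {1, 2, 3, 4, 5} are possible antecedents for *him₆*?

*him* is a pronoun, so Principle B applies: it must be free in its binding domain.
Binding domain of *him₆*: the embedded TP, whose subject is Oliver₅.
*Kenji₁* c-commands the pronoun but from outside its binding domain, and is not c-commanded by it → coindexation permitted.
*Pavel₂* c-commands the pronoun but from outside its binding domain, and is not c-commanded by it → coindexation permitted.
*Victor₃* c-commands the pronoun but from outside its binding domain, and is not c-commanded by it → coindexation permitted.
*Samir₄* c-commands the pronoun but from outside its binding domain, and is not c-commanded by it → coindexation permitted.
*Oliver₅* c-commands the pronoun within its binding domain → coindexation would violate Principle B.

{1, 2, 3, 4}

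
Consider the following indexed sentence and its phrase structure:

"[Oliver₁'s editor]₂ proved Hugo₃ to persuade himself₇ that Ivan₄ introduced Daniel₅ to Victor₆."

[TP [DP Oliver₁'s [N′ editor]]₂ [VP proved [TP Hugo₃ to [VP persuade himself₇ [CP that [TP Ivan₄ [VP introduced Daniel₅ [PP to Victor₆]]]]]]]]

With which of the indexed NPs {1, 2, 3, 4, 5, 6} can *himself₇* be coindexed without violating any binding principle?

*himself* is an anaphor, so Principle A applies: it must be bound in its binding domain.
Binding domain of *himself₇*: the embedded TP, whose subject is Hugo₃.
*Oliver₁* does not c-command the anaphor → cannot bind it.
*[Oliver₁'s editor]₂* c-commands the anaphor but is outside its binding domain → cannot satisfy Principle A.
*Hugo₃* c-commands the anaphor within its binding domain → licit binder.
*Ivan₄* does not c-command the anaphor → cannot bind it.
*Daniel₅* does not c-command the anaphor → cannot bind it.
*Victor₆* does not c-command the anaphor → cannot bind it.

{3}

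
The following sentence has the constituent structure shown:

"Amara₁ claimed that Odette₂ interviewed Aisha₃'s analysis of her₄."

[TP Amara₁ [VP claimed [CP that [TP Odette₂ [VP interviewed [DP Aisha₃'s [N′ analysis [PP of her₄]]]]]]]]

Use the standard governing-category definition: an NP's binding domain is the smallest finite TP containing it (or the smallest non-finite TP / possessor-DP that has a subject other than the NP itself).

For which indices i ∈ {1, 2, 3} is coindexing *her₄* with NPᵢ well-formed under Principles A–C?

*her* is a pronoun, so Principle B applies: it must be free in its binding domain.
Binding domain of *her₄*: the possessed DP, whose subject is Aisha₃.
*Amara₁* c-commands the pronoun but from outside its binding domain, and is not c-commanded by it → coindexation permitted.
*Odette₂* c-commands the pronoun but from outside its binding domain, and is not c-commanded by it → coindexation permitted.
*Aisha₃* c-commands the pronoun within its binding domain → coindexation would violate Principle B.

{1, 2}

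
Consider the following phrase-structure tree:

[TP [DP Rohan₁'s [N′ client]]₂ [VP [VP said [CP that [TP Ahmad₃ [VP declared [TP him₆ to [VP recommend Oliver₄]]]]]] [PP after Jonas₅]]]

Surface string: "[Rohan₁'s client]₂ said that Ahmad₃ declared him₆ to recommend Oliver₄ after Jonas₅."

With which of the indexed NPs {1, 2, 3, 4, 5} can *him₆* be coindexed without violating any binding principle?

*him* is a pronoun, so Principle B applies: it must be free in its binding domain.
Binding domain of *him₆*: the embedded TP, whose subject is Ahmad₃.
*Rohan₁* and the pronoun do not c-command one another → neither Principle B nor Principle C is at stake; coindexation permitted.
*[Rohan₁'s client]₂* c-commands the pronoun but from outside its binding domain, and is not c-commanded by it → coindexation permitted.
*Ahmad₃* c-commands the pronoun within its binding domain → coindexation would violate Principle B.
*Oliver₄*: the pronoun c-commands this R-expression → coindexation would violate Principle C on *Oliver₄*.
*Jonas₅* and the pronoun do not c-command one another → neither Principle B nor Principle C is at stake; coindexation permitted.

{1, 2, 5}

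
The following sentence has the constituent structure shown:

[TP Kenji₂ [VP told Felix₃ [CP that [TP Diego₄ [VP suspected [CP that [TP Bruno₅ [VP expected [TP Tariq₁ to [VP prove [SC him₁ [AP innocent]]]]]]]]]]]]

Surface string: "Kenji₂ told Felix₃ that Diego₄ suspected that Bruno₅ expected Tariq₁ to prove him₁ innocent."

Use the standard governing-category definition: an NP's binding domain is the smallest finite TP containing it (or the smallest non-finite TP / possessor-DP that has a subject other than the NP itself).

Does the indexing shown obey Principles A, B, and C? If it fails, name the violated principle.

The two coindexed NPs are *Tariq₁* and *him₁*.
*him₁* is a pronoun. Its binding domain is the embedded TP, whose subject is Tariq₁.
*Tariq₁* c-commands it within that domain and carries the same index.
The pronoun is locally bound → Principle B violation.

Principle B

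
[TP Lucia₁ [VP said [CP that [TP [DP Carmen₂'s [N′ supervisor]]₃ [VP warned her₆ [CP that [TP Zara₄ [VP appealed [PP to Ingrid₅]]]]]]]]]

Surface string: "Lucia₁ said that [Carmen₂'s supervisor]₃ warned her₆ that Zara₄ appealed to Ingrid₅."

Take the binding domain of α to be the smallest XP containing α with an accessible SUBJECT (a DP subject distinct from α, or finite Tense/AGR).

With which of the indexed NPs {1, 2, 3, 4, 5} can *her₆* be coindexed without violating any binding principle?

{1, 2}

*her* is a pronoun, so Principle B applies: it must be free in its binding domain.
Binding domain of *her₆*: the embedded TP, whose subject is [Carmen₂'s supervisor]₃.
*Lucia₁* c-commands the pronoun but from outside its binding domain, and is not c-commanded by it → coindexation permitted.
*Carmen₂* and the pronoun do not c-command one another → neither Principle B nor Principle C is at stake; coindexation permitted.
*[Carmen₂'s supervisor]₃* c-commands the pronoun within its binding domain → coindexation would violate Principle B.
*Zara₄*: the pronoun c-commands this R-expression → coindexation would violate Principle C on *Zara₄*.
*Ingrid₅*: the pronoun c-commands this R-expression → coindexation would violate Principle C on *Ingrid₅*.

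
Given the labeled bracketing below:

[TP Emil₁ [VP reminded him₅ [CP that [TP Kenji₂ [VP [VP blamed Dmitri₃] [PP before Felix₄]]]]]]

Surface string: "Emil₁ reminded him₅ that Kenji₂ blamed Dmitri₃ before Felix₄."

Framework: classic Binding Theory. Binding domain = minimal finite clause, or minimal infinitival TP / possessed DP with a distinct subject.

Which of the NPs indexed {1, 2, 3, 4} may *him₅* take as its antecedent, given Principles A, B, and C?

*him* is a pronoun, so Principle B applies: it must be free in its binding domain.
Binding domain of *him₅*: the matrix TP, whose subject is Emil₁.
*Emil₁* c-commands the pronoun within its binding domain → coindexation would violate Principle B.
*Kenji₂*: the pronoun c-commands this R-expression → coindexation would violate Principle C on *Kenji₂*.
*Dmitri₃*: the pronoun c-commands this R-expression → coindexation would violate Principle C on *Dmitri₃*.
*Felix₄*: the pronoun c-commands this R-expression → coindexation would violate Principle C on *Felix₄*.

none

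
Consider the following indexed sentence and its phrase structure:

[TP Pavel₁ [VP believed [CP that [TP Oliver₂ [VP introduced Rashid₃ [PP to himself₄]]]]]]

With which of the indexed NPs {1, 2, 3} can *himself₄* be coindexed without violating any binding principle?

{2, 3}

*himself* is an anaphor, so Principle A applies: it must be bound in its binding domain.
Binding domain of *himself₄*: the embedded TP, whose subject is Oliver₂.
*Pavel₁* c-commands the anaphor but is outside its binding domain → cannot satisfy Principle A.
*Oliver₂* c-commands the anaphor within its binding domain → licit binder.
*Rashid₃* c-commands the anaphor within its binding domain → licit binder.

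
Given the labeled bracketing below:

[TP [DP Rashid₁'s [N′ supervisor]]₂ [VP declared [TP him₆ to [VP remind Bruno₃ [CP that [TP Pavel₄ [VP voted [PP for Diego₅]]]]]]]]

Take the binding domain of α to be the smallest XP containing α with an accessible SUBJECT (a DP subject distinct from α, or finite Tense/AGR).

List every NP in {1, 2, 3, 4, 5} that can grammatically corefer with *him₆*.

*him* is a pronoun, so Principle B applies: it must be free in its binding domain.
Binding domain of *him₆*: the matrix TP, whose subject is [Rashid₁'s supervisor]₂.
*Rashid₁* and the pronoun do not c-command one another → neither Principle B nor Principle C is at stake; coindexation permitted.
*[Rashid₁'s supervisor]₂* c-commands the pronoun within its binding domain → coindexation would violate Principle B.
*Bruno₃*: the pronoun c-commands this R-expression → coindexation would violate Principle C on *Bruno₃*.
*Pavel₄*: the pronoun c-commands this R-expression → coindexation would violate Principle C on *Pavel₄*.
*Diego₅*: the pronoun c-commands this R-expression → coindexation would violate Principle C on *Diego₅*.

{1}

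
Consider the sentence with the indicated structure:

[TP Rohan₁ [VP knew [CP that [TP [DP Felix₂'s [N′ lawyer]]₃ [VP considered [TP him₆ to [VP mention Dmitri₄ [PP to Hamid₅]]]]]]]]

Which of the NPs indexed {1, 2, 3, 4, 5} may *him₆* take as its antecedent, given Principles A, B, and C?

{1, 2}

*him* is a pronoun, so Principle B applies: it must be free in its binding domain.
Binding domain of *him₆*: the embedded TP, whose subject is [Felix₂'s lawyer]₃.
*Rohan₁* c-commands the pronoun but from outside its binding domain, and is not c-commanded by it → coindexation permitted.
*Felix₂* and the pronoun do not c-command one another → neither Principle B nor Principle C is at stake; coindexation permitted.
*[Felix₂'s lawyer]₃* c-commands the pronoun within its binding domain → coindexation would violate Principle B.
*Dmitri₄*: the pronoun c-commands this R-expression → coindexation would violate Principle C on *Dmitri₄*.
*Hamid₅*: the pronoun c-commands this R-expression → coindexation would violate Principle C on *Hamid₅*.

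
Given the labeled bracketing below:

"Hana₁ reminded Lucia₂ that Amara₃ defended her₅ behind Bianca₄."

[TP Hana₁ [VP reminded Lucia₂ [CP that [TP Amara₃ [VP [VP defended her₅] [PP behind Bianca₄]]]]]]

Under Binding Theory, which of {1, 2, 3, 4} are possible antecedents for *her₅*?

{1, 2, 4}

*her* is a pronoun, so Principle B applies: it must be free in its binding domain.
Binding domain of *her₅*: the embedded TP, whose subject is Amara₃.
*Hana₁* c-commands the pronoun but from outside its binding domain, and is not c-commanded by it → coindexation permitted.
*Lucia₂* c-commands the pronoun but from outside its binding domain, and is not c-commanded by it → coindexation permitted.
*Amara₃* c-commands the pronoun within its binding domain → coindexation would violate Principle B.
*Bianca₄* and the pronoun do not c-command one another → neither Principle B nor Principle C is at stake; coindexation permitted.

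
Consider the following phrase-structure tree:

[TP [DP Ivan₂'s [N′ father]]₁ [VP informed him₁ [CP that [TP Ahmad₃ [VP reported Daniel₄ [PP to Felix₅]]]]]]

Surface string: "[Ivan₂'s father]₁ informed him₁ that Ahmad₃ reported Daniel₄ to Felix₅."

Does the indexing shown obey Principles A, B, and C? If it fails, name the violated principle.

Principle B

The two coindexed NPs are *[Ivan₂'s father]₁* and *him₁*.
*him₁* is a pronoun. Its binding domain is the matrix TP, whose subject is [Ivan₂'s father]₁.
*[Ivan₂'s father]₁* c-commands it within that domain and carries the same index.
The pronoun is locally bound → Principle B violation.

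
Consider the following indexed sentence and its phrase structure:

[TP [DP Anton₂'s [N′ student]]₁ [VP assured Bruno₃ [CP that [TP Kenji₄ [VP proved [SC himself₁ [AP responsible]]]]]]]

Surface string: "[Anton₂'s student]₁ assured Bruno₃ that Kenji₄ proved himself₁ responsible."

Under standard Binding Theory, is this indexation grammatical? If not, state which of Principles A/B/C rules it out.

Principle A

The two coindexed NPs are *[Anton₂'s student]₁* and *himself₁*.
*himself₁* is an anaphor. Principle A requires it to be bound within its binding domain — the embedded TP, whose subject is Kenji₄.
Within that domain it is c-commanded by *Kenji₄*, which does not share its index.
*[Anton₂'s student]₁* does c-command the anaphor, but from outside its binding domain.
The anaphor is unbound in its domain → Principle A violation.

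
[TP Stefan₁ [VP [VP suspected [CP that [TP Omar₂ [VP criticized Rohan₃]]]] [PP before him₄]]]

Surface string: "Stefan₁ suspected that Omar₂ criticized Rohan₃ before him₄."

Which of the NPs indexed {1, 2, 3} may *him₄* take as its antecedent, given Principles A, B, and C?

{2, 3}

*him* is a pronoun, so Principle B applies: it must be free in its binding domain.
Binding domain of *him₄*: the matrix TP, whose subject is Stefan₁.
*Stefan₁* c-commands the pronoun within its binding domain → coindexation would violate Principle B.
*Omar₂* and the pronoun do not c-command one another → neither Principle B nor Principle C is at stake; coindexation permitted.
*Rohan₃* and the pronoun do not c-command one another → neither Principle B nor Principle C is at stake; coindexation permitted.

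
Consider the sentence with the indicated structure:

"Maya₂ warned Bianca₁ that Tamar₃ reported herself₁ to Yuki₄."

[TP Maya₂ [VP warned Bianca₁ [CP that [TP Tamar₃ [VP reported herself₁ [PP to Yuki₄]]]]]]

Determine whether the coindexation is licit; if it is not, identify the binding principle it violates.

The two coindexed NPs are *Bianca₁* and *herself₁*.
*herself₁* is an anaphor. Principle A requires it to be bound within its binding domain — the embedded TP, whose subject is Tamar₃.
Within that domain it is c-commanded by *Tamar₃*, which does not share its index.
*Bianca₁* does c-command the anaphor, but from outside its binding domain.
The anaphor is unbound in its domain → Principle A violation.

Principle A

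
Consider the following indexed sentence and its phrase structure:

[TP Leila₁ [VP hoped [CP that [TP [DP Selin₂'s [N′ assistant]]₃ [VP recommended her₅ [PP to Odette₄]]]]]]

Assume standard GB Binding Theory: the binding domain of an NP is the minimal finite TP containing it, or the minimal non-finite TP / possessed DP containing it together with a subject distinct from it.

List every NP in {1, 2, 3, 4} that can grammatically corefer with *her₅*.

{1, 2}

*her* is a pronoun, so Principle B applies: it must be free in its binding domain.
Binding domain of *her₅*: the embedded TP, whose subject is [Selin₂'s assistant]₃.
*Leila₁* c-commands the pronoun but from outside its binding domain, and is not c-commanded by it → coindexation permitted.
*Selin₂* and the pronoun do not c-command one another → neither Principle B nor Principle C is at stake; coindexation permitted.
*[Selin₂'s assistant]₃* c-commands the pronoun within its binding domain → coindexation would violate Principle B.
*Odette₄*: the pronoun c-commands this R-expression → coindexation would violate Principle C on *Odette₄*.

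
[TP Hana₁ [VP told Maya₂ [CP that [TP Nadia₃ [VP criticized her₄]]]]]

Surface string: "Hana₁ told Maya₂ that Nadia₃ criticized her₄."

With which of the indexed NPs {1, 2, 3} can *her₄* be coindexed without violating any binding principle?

*her* is a pronoun, so Principle B applies: it must be free in its binding domain.
Binding domain of *her₄*: the embedded TP, whose subject is Nadia₃.
*Hana₁* c-commands the pronoun but from outside its binding domain, and is not c-commanded by it → coindexation permitted.
*Maya₂* c-commands the pronoun but from outside its binding domain, and is not c-commanded by it → coindexation permitted.
*Nadia₃* c-commands the pronoun within its binding domain → coindexation would violate Principle B.

{1, 2}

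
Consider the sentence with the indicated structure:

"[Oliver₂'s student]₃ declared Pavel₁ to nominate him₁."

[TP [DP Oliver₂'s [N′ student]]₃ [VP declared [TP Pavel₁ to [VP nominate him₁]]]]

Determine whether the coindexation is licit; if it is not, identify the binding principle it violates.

Principle B

The two coindexed NPs are *Pavel₁* and *him₁*.
*him₁* is a pronoun. Its binding domain is the embedded TP, whose subject is Pavel₁.
*Pavel₁* c-commands it within that domain and carries the same index.
The pronoun is locally bound → Principle B violation.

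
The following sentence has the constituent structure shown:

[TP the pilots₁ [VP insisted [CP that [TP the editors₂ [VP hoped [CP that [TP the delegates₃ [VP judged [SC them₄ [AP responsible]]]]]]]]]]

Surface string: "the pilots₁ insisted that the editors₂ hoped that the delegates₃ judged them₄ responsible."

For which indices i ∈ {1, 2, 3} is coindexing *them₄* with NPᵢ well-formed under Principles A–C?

{1, 2}

*them* is a pronoun, so Principle B applies: it must be free in its binding domain.
Binding domain of *them₄*: the embedded TP, whose subject is the delegates₃.
*the pilots₁* c-commands the pronoun but from outside its binding domain, and is not c-commanded by it → coindexation permitted.
*the editors₂* c-commands the pronoun but from outside its binding domain, and is not c-commanded by it → coindexation permitted.
*the delegates₃* c-commands the pronoun within its binding domain → coindexation would violate Principle B.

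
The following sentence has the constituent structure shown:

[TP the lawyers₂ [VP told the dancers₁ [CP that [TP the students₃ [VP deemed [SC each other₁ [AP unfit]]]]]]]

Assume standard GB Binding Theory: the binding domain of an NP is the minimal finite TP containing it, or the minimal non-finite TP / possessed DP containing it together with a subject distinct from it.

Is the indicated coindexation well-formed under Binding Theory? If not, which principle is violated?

The two coindexed NPs are *the dancers₁* and *each other₁*.
*each other₁* is an anaphor. Principle A requires it to be bound within its binding domain — the embedded TP, whose subject is the students₃.
Within that domain it is c-commanded by *the students₃*, which does not share its index.
*the dancers₁* does c-command the anaphor, but from outside its binding domain.
The anaphor is unbound in its domain → Principle A violation.

Principle A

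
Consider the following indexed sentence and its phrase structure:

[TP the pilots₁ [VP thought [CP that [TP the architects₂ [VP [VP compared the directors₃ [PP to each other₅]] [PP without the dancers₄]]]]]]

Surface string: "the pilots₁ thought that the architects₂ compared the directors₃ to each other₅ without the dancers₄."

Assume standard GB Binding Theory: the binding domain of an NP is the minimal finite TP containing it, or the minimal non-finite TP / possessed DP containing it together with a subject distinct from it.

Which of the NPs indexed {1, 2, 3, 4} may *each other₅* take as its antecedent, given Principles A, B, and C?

{2, 3}

*each other* is an anaphor, so Principle A applies: it must be bound in its binding domain.
Binding domain of *each other₅*: the embedded TP, whose subject is the architects₂.
*the pilots₁* c-commands the anaphor but is outside its binding domain → cannot satisfy Principle A.
*the architects₂* c-commands the anaphor within its binding domain → licit binder.
*the directors₃* c-commands the anaphor within its binding domain → licit binder.
*the dancers₄* does not c-command the anaphor → cannot bind it.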